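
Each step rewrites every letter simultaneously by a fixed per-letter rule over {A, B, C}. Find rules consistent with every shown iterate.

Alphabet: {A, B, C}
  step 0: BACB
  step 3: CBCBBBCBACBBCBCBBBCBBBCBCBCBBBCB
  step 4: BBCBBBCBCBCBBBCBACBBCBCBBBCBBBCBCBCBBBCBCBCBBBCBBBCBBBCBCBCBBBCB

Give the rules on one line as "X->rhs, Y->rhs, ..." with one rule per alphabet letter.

A->AC, B->CB, C->BB

  step 3 ⇒ step 4: CBCBBBCBACBBCBCBBBCBBBCBCBCBBBCB ⇒ BB·CB·BB·CB·CB·CB·BB·CB·AC·BB·CB·CB·BB·CB·BB·CB·CB·CB·BB·CB·CB·CB·BB·CB·BB·CB·BB·CB·CB·CB·BB·CB
    A ↦ AC
    B ↦ CB
    C ↦ BB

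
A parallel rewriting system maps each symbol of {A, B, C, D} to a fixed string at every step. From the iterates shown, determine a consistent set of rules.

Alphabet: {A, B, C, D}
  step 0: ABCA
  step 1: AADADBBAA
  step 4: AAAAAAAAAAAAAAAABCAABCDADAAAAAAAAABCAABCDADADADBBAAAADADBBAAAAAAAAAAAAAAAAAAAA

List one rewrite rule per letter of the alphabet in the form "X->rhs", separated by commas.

A->AA, B->DA, C->DBB, D->BC

  step 0 ⇒ step 1: ABCA ⇒ AA·DA·DBB·AA
    A ↦ AA
    B ↦ DA
    C ↦ DBB
    D ↦ BC  (constrained at step 1)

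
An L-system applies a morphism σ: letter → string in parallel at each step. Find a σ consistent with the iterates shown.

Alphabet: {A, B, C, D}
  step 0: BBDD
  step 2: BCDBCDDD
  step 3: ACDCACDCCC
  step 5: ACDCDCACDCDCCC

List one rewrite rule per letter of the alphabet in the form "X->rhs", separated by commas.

A->BC, B->AC, C->D, D->C

  step 2 ⇒ step 3: BCDBCDDD ⇒ AC·D·C·AC·D·C·C·C
    B ↦ AC
    C ↦ D
    D ↦ C
    A ↦ BC  (constrained at step 3)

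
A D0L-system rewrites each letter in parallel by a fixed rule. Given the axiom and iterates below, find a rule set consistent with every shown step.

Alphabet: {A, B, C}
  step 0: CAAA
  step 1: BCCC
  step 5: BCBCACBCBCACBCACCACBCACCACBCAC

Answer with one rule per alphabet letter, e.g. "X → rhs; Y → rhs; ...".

  step 0 ⇒ step 1: CAAA ⇒ B·C·C·C
    A ↦ C
    C ↦ B
    B ↦ CAC  (constrained at step 1)

A->C, B->CAC, C->B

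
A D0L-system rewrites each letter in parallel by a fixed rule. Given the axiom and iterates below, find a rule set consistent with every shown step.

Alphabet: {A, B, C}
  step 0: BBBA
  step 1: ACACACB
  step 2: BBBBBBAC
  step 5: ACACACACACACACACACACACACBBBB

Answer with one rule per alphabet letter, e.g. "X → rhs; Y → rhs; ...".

  step 1 ⇒ step 2: ACACACB ⇒ B·B·B·B·B·B·AC
    A ↦ B
    B ↦ AC
    C ↦ B

A->B, B->AC, C->B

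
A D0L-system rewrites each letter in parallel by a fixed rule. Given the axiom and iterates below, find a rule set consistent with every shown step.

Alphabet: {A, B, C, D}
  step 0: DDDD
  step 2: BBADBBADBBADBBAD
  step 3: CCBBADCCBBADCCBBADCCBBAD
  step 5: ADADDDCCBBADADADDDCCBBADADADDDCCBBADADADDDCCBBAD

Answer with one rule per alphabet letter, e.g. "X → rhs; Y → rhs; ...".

A->BB, B->C, C->D, D->AD

  step 2 ⇒ step 3: BBADBBADBBADBBAD ⇒ C·C·BB·AD·C·C·BB·AD·C·C·BB·AD·C·C·BB·AD
    A ↦ BB
    B ↦ C
    D ↦ AD
    C ↦ D  (constrained at step 3)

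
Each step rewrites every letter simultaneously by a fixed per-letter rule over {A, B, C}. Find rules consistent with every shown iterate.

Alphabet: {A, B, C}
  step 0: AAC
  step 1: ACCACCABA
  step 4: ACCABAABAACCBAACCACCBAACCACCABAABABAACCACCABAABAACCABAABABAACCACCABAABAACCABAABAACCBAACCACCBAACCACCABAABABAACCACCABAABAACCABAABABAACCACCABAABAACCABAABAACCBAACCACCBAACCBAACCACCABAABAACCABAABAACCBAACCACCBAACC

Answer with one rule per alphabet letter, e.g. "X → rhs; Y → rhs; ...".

A->ACC, B->BA, C->ABA

  step 0 ⇒ step 1: AAC ⇒ ACC·ACC·ABA
    A ↦ ACC
    C ↦ ABA
    B ↦ BA  (constrained at step 1)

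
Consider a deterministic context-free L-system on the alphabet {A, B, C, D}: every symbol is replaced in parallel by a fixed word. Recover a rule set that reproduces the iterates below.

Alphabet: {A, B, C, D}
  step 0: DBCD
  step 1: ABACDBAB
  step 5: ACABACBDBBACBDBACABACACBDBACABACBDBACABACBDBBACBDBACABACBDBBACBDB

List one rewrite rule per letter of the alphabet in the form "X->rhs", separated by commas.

A->B, B->AC, C->DB, D->AB

  step 0 ⇒ step 1: DBCD ⇒ AB·AC·DB·AB
    B ↦ AC
    C ↦ DB
    D ↦ AB
    A ↦ B  (constrained at step 1)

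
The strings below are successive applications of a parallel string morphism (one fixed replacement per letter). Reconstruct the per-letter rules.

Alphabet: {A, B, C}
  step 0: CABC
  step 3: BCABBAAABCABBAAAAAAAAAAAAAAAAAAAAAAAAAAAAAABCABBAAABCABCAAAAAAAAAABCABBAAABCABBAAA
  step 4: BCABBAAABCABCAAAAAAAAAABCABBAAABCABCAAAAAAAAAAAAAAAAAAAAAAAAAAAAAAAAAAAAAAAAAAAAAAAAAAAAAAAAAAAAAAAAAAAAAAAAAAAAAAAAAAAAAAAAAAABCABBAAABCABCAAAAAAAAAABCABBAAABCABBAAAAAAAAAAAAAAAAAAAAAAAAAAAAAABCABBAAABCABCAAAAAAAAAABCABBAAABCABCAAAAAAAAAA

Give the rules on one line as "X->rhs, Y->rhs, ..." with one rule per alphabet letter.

A->AAA, B->BCA, C->BB

  step 3 ⇒ step 4: BCABBAAABCABBAAAAAAAAAAAAAAAAAAAAAAAAAAAAAABCABBAAABCABCAAAAAAAAAABCABBAAABCABBAAA ⇒ BCA·BB·AAA·BCA·BCA·AAA·AAA·AAA·BCA·BB·AAA·BCA·BCA·AAA·AAA·AAA·AAA·AAA·AAA·AAA·AAA·AAA·AAA·AAA·AAA·AAA·AAA·AAA·AAA·AAA·AAA·AAA·AAA·AAA·AAA·AAA·AAA·AAA·AAA·AAA·AAA·AAA·AAA·BCA·BB·AAA·BCA·BCA·AAA·AAA·AAA·BCA·BB·AAA·BCA·BB·AAA·AAA·AAA·AAA·AAA·AAA·AAA·AAA·AAA·AAA·BCA·BB·AAA·BCA·BCA·AAA·AAA·AAA·BCA·BB·AAA·BCA·BCA·AAA·AAA·AAA
    A ↦ AAA
    B ↦ BCA
    C ↦ BB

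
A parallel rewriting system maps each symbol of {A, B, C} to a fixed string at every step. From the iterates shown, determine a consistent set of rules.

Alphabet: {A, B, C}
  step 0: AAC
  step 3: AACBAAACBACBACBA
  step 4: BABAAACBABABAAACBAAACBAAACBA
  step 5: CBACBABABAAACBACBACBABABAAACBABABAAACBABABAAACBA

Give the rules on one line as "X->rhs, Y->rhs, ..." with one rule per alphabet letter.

  step 4 ⇒ step 5: BABAAACBABABAAACBAAACBAAACBA ⇒ C·BA·C·BA·BA·BA·AA·C·BA·C·BA·C·BA·BA·BA·AA·C·BA·BA·BA·AA·C·BA·BA·BA·AA·C·BA
    A ↦ BA
    B ↦ C
    C ↦ AA

A->BA, B->C, C->AA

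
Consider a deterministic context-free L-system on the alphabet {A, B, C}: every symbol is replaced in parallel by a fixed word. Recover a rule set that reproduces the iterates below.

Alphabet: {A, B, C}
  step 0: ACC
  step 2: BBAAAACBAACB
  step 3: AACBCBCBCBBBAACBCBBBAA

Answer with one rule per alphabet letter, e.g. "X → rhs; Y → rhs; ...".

  step 2 ⇒ step 3: BBAAAACBAACB ⇒ A·A·CB·CB·CB·CB·BBA·A·CB·CB·BBA·A
    A ↦ CB
    B ↦ A
    C ↦ BBA

A->CB, B->A, C->BBA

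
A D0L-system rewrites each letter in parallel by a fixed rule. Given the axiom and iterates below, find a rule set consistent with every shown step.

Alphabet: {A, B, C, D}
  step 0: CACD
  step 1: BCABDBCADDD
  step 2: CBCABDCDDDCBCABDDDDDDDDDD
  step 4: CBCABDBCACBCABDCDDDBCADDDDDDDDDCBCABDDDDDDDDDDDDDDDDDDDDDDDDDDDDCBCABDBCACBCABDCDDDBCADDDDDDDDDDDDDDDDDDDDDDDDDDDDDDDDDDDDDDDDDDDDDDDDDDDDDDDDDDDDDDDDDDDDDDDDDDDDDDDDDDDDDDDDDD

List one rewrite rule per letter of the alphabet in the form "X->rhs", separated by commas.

A->BD, B->C, C->BCA, D->DDD

  step 1 ⇒ step 2: BCABDBCADDD ⇒ C·BCA·BD·C·DDD·C·BCA·BD·DDD·DDD·DDD
    A ↦ BD
    B ↦ C
    C ↦ BCA
    D ↦ DDD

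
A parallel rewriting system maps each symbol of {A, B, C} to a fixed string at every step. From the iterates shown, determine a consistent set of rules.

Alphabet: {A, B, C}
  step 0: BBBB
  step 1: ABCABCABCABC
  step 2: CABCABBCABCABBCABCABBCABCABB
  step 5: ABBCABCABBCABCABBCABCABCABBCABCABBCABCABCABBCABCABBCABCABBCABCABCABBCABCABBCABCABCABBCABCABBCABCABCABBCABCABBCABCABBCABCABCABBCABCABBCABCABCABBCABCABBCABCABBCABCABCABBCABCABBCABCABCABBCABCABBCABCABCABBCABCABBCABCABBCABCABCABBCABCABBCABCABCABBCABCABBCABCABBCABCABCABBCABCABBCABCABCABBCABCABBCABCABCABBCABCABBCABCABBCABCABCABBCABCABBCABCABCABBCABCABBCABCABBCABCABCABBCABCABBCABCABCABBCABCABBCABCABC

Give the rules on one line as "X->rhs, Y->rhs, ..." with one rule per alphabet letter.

  step 1 ⇒ step 2: ABCABCABCABC ⇒ C·ABC·ABB·C·ABC·ABB·C·ABC·ABB·C·ABC·ABB
    A ↦ C
    B ↦ ABC
    C ↦ ABB

A->C, B->ABC, C->ABB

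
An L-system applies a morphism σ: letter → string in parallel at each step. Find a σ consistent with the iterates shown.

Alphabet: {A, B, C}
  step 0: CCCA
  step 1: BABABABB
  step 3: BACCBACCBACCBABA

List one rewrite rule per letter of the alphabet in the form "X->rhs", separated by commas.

  step 0 ⇒ step 1: CCCA ⇒ BA·BA·BA·BB
    A ↦ BB
    C ↦ BA
    B ↦ C  (constrained at step 1)

A->BB, B->C, C->BA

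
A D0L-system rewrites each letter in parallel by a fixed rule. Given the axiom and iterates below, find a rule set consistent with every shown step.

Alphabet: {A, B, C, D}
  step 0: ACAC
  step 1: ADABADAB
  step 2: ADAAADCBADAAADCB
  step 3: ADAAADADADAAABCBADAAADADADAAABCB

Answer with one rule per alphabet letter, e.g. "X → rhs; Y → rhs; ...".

A->AD, B->CB, C->AB, D->AA

  step 2 ⇒ step 3: ADAAADCBADAAADCB ⇒ AD·AA·AD·AD·AD·AA·AB·CB·AD·AA·AD·AD·AD·AA·AB·CB
    A ↦ AD
    B ↦ CB
    C ↦ AB
    D ↦ AA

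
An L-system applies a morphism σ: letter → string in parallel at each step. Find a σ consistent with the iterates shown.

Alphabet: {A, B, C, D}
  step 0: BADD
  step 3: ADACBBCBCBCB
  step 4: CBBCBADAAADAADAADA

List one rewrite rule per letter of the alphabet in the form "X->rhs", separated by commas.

A->CB, B->A, C->AD, D->B

  step 3 ⇒ step 4: ADACBBCBCBCB ⇒ CB·B·CB·AD·A·A·AD·A·AD·A·AD·A
    A ↦ CB
    B ↦ A
    C ↦ AD
    D ↦ B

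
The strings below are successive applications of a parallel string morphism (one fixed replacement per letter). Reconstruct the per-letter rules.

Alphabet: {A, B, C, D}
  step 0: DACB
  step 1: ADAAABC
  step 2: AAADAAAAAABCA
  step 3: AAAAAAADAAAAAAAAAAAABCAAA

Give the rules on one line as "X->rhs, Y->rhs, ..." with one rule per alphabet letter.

A->AA, B->BC, C->A, D->AD

  step 2 ⇒ step 3: AAADAAAAAABCA ⇒ AA·AA·AA·AD·AA·AA·AA·AA·AA·AA·BC·A·AA
    A ↦ AA
    B ↦ BC
    C ↦ A
    D ↦ AD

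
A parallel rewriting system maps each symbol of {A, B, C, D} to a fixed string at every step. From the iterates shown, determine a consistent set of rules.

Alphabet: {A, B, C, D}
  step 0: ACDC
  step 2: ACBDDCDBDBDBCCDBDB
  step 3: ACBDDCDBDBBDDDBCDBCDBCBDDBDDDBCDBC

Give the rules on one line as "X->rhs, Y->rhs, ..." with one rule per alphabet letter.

A->AC, B->C, C->BDD, D->DB

  step 2 ⇒ step 3: ACBDDCDBDBDBCCDBDB ⇒ AC·BDD·C·DB·DB·BDD·DB·C·DB·C·DB·C·BDD·BDD·DB·C·DB·C
    A ↦ AC
    B ↦ C
    C ↦ BDD
    D ↦ DB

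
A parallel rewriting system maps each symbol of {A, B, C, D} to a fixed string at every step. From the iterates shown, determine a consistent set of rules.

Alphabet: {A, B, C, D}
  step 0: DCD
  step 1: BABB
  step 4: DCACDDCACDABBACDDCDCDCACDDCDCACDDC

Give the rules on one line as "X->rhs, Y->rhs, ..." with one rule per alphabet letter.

A->ACD, B->DC, C->AB, D->B

  step 0 ⇒ step 1: DCD ⇒ B·AB·B
    C ↦ AB
    D ↦ B
    A ↦ ACD  (constrained at step 1)
    B ↦ DC  (constrained at step 1)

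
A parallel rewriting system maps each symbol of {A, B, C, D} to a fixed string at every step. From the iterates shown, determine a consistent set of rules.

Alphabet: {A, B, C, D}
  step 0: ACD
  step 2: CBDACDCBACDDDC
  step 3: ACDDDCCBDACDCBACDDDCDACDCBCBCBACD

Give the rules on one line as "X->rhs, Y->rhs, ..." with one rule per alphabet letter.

A->D, B->DDC, C->ACD, D->CB

  step 2 ⇒ step 3: CBDACDCBACDDDC ⇒ ACD·DDC·CB·D·ACD·CB·ACD·DDC·D·ACD·CB·CB·CB·ACD
    A ↦ D
    B ↦ DDC
    C ↦ ACD
    D ↦ CB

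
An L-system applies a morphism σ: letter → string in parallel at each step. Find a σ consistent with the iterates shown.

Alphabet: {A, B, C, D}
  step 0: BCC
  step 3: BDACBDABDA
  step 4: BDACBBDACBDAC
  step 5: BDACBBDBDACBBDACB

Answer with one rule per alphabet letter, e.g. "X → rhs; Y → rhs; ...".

A->C, B->BD, C->B, D->A

  step 4 ⇒ step 5: BDACBBDACBDAC ⇒ BD·A·C·B·BD·BD·A·C·B·BD·A·C·B
    A ↦ C
    B ↦ BD
    C ↦ B
    D ↦ A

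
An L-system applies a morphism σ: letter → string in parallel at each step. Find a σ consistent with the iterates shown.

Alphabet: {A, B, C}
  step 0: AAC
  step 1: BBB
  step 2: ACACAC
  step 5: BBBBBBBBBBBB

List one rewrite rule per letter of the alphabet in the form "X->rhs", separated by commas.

  step 1 ⇒ step 2: BBB ⇒ AC·AC·AC
    B ↦ AC
  step 0 ⇒ step 1: AAC ⇒ B·B·B
    A ↦ B
  step 0 ⇒ step 1: AAC ⇒ B·B·B
    C ↦ B

A->B, B->AC, C->B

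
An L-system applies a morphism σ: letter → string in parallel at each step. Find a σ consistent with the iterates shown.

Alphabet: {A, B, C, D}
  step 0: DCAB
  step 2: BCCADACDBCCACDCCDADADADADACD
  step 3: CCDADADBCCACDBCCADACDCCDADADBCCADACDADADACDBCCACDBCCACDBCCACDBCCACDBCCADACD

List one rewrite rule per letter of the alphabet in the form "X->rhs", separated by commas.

A->BCC, B->CCD, C->AD, D->ACD

  step 2 ⇒ step 3: BCCADACDBCCACDCCDADADADADACD ⇒ CCD·AD·AD·BCC·ACD·BCC·AD·ACD·CCD·AD·AD·BCC·AD·ACD·AD·AD·ACD·BCC·ACD·BCC·ACD·BCC·ACD·BCC·ACD·BCC·AD·ACD
    A ↦ BCC
    B ↦ CCD
    C ↦ AD
    D ↦ ACD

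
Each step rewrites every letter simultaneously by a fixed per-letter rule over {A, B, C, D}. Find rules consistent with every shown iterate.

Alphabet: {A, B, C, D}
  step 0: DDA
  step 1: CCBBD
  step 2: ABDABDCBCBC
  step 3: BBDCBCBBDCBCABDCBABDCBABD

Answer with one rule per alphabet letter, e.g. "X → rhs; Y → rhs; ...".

  step 2 ⇒ step 3: ABDABDCBCBC ⇒ BBD·CB·C·BBD·CB·C·ABD·CB·ABD·CB·ABD
    A ↦ BBD
    B ↦ CB
    C ↦ ABD
    D ↦ C

A->BBD, B->CB, C->ABD, D->C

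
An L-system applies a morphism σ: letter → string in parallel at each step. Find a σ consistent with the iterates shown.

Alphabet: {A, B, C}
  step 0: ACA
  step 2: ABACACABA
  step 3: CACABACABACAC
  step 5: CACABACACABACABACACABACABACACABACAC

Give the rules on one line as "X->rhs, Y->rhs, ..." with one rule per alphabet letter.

A->C, B->A, C->ABA

  step 2 ⇒ step 3: ABACACABA ⇒ C·A·C·ABA·C·ABA·C·A·C
    A ↦ C
    B ↦ A
    C ↦ ABA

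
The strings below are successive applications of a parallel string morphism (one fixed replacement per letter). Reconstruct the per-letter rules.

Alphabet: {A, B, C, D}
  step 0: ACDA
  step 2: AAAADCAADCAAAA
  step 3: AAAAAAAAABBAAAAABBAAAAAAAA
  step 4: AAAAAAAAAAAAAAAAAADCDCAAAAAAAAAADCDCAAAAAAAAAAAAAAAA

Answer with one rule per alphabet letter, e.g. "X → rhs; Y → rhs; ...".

  step 3 ⇒ step 4: AAAAAAAAABBAAAAABBAAAAAAAA ⇒ AA·AA·AA·AA·AA·AA·AA·AA·AA·DC·DC·AA·AA·AA·AA·AA·DC·DC·AA·AA·AA·AA·AA·AA·AA·AA
    A ↦ AA
    B ↦ DC
  step 2 ⇒ step 3: AAAADCAADCAAAA ⇒ AA·AA·AA·AA·AB·B·AA·AA·AB·B·AA·AA·AA·AA
    C ↦ B
  step 2 ⇒ step 3: AAAADCAADCAAAA ⇒ AA·AA·AA·AA·AB·B·AA·AA·AB·B·AA·AA·AA·AA
    D ↦ AB

A->AA, B->DC, C->B, D->AB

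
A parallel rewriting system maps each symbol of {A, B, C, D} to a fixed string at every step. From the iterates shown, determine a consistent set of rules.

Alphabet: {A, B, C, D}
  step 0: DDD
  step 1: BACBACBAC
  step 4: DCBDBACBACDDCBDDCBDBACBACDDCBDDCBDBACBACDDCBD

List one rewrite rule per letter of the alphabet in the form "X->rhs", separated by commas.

  step 0 ⇒ step 1: DDD ⇒ BAC·BAC·BAC
    D ↦ BAC
    A ↦ B  (constrained at step 1)
    B ↦ DC  (constrained at step 1)
    C ↦ D  (constrained at step 1)

A->B, B->DC, C->D, D->BAC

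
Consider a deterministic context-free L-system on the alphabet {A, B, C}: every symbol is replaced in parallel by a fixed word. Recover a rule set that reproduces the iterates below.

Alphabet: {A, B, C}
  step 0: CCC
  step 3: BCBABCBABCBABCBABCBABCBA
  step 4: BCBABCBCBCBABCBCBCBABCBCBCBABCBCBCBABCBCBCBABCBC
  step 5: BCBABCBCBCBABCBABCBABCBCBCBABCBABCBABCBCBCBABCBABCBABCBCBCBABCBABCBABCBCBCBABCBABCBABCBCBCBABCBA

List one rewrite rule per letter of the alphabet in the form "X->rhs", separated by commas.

  step 4 ⇒ step 5: BCBABCBCBCBABCBCBCBABCBCBCBABCBCBCBABCBCBCBABCBC ⇒ BC·BA·BC·BC·BC·BA·BC·BA·BC·BA·BC·BC·BC·BA·BC·BA·BC·BA·BC·BC·BC·BA·BC·BA·BC·BA·BC·BC·BC·BA·BC·BA·BC·BA·BC·BC·BC·BA·BC·BA·BC·BA·BC·BC·BC·BA·BC·BA
    A ↦ BC
    B ↦ BC
    C ↦ BA

A->BC, B->BC, C->BA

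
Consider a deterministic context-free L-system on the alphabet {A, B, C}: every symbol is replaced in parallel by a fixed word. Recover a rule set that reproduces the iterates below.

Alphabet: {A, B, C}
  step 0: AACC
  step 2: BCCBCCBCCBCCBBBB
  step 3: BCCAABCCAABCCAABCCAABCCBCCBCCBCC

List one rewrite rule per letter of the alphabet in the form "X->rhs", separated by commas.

A->BB, B->BCC, C->A

  step 2 ⇒ step 3: BCCBCCBCCBCCBBBB ⇒ BCC·A·A·BCC·A·A·BCC·A·A·BCC·A·A·BCC·BCC·BCC·BCC
    B ↦ BCC
    C ↦ A
    A ↦ BB  (constrained at step 0)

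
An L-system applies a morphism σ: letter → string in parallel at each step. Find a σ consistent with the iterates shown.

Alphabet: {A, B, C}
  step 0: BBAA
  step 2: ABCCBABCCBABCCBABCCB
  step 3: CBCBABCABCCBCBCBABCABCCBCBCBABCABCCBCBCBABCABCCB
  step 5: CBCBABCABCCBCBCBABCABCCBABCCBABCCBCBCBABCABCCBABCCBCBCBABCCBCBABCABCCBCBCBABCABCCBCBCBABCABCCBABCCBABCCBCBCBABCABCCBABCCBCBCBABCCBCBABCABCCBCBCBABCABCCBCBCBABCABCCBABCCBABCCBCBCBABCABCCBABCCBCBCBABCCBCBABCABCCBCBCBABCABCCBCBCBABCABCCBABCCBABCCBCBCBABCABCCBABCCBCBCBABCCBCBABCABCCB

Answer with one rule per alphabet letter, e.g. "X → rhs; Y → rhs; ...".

  step 2 ⇒ step 3: ABCCBABCCBABCCBABCCB ⇒ CB·CB·ABC·ABC·CB·CB·CB·ABC·ABC·CB·CB·CB·ABC·ABC·CB·CB·CB·ABC·ABC·CB
    A ↦ CB
    B ↦ CB
    C ↦ ABC

A->CB, B->CB, C->ABC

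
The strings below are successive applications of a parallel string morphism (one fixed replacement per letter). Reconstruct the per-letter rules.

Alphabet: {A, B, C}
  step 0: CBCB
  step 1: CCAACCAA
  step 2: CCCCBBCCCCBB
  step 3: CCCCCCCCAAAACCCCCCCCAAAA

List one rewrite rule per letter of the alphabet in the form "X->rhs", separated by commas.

A->B, B->AA, C->CC

  step 2 ⇒ step 3: CCCCBBCCCCBB ⇒ CC·CC·CC·CC·AA·AA·CC·CC·CC·CC·AA·AA
    B ↦ AA
    C ↦ CC
  step 1 ⇒ step 2: CCAACCAA ⇒ CC·CC·B·B·CC·CC·B·B
    A ↦ B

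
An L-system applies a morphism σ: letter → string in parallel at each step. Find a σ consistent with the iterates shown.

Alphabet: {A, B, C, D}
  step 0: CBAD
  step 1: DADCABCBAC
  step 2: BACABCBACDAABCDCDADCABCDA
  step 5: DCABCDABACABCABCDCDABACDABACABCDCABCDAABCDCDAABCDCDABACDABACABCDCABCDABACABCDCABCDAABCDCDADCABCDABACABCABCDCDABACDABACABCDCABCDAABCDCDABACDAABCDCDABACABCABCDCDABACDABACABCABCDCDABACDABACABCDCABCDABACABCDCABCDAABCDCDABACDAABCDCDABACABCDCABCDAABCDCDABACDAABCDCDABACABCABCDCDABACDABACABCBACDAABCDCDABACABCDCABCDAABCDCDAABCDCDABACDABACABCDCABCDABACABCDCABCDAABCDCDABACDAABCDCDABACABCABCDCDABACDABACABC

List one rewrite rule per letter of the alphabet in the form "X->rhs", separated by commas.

  step 1 ⇒ step 2: DADCABCBAC ⇒ BAC·ABC·BAC·DA·ABC·DC·DA·DC·ABC·DA
    A ↦ ABC
    B ↦ DC
    C ↦ DA
    D ↦ BAC

A->ABC, B->DC, C->DA, D->BAC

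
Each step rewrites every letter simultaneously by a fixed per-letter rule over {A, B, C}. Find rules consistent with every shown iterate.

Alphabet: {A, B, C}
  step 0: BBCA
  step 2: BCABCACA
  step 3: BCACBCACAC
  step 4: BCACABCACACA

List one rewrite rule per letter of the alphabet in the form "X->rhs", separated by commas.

A->C, B->BC, C->A

  step 3 ⇒ step 4: BCACBCACAC ⇒ BC·A·C·A·BC·A·C·A·C·A
    A ↦ C
    B ↦ BC
    C ↦ A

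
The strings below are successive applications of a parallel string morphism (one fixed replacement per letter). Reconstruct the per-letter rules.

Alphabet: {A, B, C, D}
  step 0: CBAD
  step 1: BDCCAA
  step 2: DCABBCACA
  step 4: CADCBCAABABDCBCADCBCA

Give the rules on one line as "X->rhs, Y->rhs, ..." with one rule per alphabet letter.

  step 1 ⇒ step 2: BDCCAA ⇒ DC·A·B·B·CA·CA
    A ↦ CA
    B ↦ DC
    C ↦ B
    D ↦ A

A->CA, B->DC, C->B, D->A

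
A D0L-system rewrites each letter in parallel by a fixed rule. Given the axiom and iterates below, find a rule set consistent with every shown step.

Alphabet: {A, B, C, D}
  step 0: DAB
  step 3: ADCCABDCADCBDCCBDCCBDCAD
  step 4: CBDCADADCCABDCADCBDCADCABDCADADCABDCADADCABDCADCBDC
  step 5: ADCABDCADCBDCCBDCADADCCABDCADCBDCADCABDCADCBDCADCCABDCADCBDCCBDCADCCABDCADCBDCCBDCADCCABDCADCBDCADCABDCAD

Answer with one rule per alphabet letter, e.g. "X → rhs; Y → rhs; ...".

  step 4 ⇒ step 5: CBDCADADCCABDCADCBDCADCABDCADADCABDCADADCABDCADCBDC ⇒ AD·CA·BDC·AD·C·BDC·C·BDC·AD·AD·C·CA·BDC·AD·C·BDC·AD·CA·BDC·AD·C·BDC·AD·C·CA·BDC·AD·C·BDC·C·BDC·AD·C·CA·BDC·AD·C·BDC·C·BDC·AD·C·CA·BDC·AD·C·BDC·AD·CA·BDC·AD
    A ↦ C
    B ↦ CA
    C ↦ AD
    D ↦ BDC

A->C, B->CA, C->AD, D->BDC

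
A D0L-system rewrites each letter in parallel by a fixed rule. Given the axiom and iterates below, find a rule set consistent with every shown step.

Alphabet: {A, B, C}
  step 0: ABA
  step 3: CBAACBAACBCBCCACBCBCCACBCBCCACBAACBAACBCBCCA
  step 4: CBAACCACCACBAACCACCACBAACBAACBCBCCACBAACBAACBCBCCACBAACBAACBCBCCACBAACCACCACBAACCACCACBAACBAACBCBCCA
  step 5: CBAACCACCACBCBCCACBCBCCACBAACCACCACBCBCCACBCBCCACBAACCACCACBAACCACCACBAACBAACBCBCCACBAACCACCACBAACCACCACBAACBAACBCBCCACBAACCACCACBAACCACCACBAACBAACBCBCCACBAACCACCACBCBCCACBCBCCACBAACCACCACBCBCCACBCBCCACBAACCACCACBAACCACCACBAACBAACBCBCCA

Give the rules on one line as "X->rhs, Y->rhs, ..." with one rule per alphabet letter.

A->CCA, B->AA, C->CB

  step 4 ⇒ step 5: CBAACCACCACBAACCACCACBAACBAACBCBCCACBAACBAACBCBCCACBAACBAACBCBCCACBAACCACCACBAACCACCACBAACBAACBCBCCA ⇒ CB·AA·CCA·CCA·CB·CB·CCA·CB·CB·CCA·CB·AA·CCA·CCA·CB·CB·CCA·CB·CB·CCA·CB·AA·CCA·CCA·CB·AA·CCA·CCA·CB·AA·CB·AA·CB·CB·CCA·CB·AA·CCA·CCA·CB·AA·CCA·CCA·CB·AA·CB·AA·CB·CB·CCA·CB·AA·CCA·CCA·CB·AA·CCA·CCA·CB·AA·CB·AA·CB·CB·CCA·CB·AA·CCA·CCA·CB·CB·CCA·CB·CB·CCA·CB·AA·CCA·CCA·CB·CB·CCA·CB·CB·CCA·CB·AA·CCA·CCA·CB·AA·CCA·CCA·CB·AA·CB·AA·CB·CB·CCA
    A ↦ CCA
    B ↦ AA
    C ↦ CB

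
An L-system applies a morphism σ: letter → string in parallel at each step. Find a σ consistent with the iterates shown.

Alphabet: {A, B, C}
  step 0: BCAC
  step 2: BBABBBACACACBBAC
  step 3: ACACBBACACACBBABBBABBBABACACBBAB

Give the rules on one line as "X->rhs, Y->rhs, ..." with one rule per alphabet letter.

A->BB, B->AC, C->AB

  step 2 ⇒ step 3: BBABBBACACACBBAC ⇒ AC·AC·BB·AC·AC·AC·BB·AB·BB·AB·BB·AB·AC·AC·BB·AB
    A ↦ BB
    B ↦ AC
    C ↦ AB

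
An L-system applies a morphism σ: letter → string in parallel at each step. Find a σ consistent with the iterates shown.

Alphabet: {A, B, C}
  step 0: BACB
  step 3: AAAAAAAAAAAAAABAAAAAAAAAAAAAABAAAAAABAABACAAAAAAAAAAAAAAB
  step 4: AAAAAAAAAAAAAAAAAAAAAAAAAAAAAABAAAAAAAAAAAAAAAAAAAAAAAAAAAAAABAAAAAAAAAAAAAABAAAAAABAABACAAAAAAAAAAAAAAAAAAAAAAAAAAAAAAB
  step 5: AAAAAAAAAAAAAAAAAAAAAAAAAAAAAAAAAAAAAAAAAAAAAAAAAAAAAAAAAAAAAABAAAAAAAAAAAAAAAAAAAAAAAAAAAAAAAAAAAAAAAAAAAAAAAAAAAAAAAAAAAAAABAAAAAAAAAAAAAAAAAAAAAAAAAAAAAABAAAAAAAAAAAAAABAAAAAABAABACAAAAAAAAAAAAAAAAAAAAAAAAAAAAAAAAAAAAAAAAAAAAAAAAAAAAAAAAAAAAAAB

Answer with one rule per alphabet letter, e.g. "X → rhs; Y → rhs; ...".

A->AA, B->AAB, C->BAC

  step 4 ⇒ step 5: AAAAAAAAAAAAAAAAAAAAAAAAAAAAAABAAAAAAAAAAAAAAAAAAAAAAAAAAAAAABAAAAAAAAAAAAAABAAAAAABAABACAAAAAAAAAAAAAAAAAAAAAAAAAAAAAAB ⇒ AA·AA·AA·AA·AA·AA·AA·AA·AA·AA·AA·AA·AA·AA·AA·AA·AA·AA·AA·AA·AA·AA·AA·AA·AA·AA·AA·AA·AA·AA·AAB·AA·AA·AA·AA·AA·AA·AA·AA·AA·AA·AA·AA·AA·AA·AA·AA·AA·AA·AA·AA·AA·AA·AA·AA·AA·AA·AA·AA·AA·AA·AAB·AA·AA·AA·AA·AA·AA·AA·AA·AA·AA·AA·AA·AA·AA·AAB·AA·AA·AA·AA·AA·AA·AAB·AA·AA·AAB·AA·BAC·AA·AA·AA·AA·AA·AA·AA·AA·AA·AA·AA·AA·AA·AA·AA·AA·AA·AA·AA·AA·AA·AA·AA·AA·AA·AA·AA·AA·AA·AA·AAB
    A ↦ AA
    B ↦ AAB
    C ↦ BAC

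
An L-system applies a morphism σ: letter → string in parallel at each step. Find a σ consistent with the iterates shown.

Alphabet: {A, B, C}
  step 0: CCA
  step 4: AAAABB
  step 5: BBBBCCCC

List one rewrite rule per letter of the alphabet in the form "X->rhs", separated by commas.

  step 4 ⇒ step 5: AAAABB ⇒ B·B·B·B·CC·CC
    A ↦ B
    B ↦ CC
    C ↦ A  (constrained at step 0)

A->B, B->CC, C->A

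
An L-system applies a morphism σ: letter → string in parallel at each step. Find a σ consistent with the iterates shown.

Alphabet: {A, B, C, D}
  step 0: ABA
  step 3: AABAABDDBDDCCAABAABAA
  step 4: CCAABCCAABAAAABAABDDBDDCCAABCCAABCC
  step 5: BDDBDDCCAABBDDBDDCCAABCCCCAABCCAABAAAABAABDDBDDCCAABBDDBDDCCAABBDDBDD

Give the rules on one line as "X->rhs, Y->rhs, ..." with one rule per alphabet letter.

A->C, B->AAB, C->BDD, D->A

  step 4 ⇒ step 5: CCAABCCAABAAAABAABDDBDDCCAABCCAABCC ⇒ BDD·BDD·C·C·AAB·BDD·BDD·C·C·AAB·C·C·C·C·AAB·C·C·AAB·A·A·AAB·A·A·BDD·BDD·C·C·AAB·BDD·BDD·C·C·AAB·BDD·BDD
    A ↦ C
    B ↦ AAB
    C ↦ BDD
    D ↦ A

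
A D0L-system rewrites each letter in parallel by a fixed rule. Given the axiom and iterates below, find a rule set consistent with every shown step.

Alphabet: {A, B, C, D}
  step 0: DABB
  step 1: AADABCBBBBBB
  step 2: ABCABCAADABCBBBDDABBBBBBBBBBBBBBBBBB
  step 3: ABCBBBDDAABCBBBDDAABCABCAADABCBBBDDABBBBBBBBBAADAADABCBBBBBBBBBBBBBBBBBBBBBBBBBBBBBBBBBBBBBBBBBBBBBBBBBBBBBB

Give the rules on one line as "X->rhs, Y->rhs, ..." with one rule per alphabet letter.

A->ABC, B->BBB, C->DDA, D->AAD

  step 2 ⇒ step 3: ABCABCAADABCBBBDDABBBBBBBBBBBBBBBBBB ⇒ ABC·BBB·DDA·ABC·BBB·DDA·ABC·ABC·AAD·ABC·BBB·DDA·BBB·BBB·BBB·AAD·AAD·ABC·BBB·BBB·BBB·BBB·BBB·BBB·BBB·BBB·BBB·BBB·BBB·BBB·BBB·BBB·BBB·BBB·BBB·BBB
    A ↦ ABC
    B ↦ BBB
    C ↦ DDA
    D ↦ AAD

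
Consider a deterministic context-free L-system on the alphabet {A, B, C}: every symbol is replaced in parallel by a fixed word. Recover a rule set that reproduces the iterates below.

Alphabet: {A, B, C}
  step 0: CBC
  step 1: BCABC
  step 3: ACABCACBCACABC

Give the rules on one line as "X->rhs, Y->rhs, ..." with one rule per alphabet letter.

  step 0 ⇒ step 1: CBC ⇒ BC·A·BC
    B ↦ A
    C ↦ BC
    A ↦ AC  (constrained at step 1)

A->AC, B->A, C->BC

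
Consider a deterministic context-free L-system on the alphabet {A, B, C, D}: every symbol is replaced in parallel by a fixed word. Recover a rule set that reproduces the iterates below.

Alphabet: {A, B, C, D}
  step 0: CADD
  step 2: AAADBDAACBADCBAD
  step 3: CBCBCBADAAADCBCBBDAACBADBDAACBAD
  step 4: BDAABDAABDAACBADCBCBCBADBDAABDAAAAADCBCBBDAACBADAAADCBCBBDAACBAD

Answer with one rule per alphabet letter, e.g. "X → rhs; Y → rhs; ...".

  step 3 ⇒ step 4: CBCBCBADAAADCBCBBDAACBADBDAACBAD ⇒ BD·AA·BD·AA·BD·AA·CB·AD·CB·CB·CB·AD·BD·AA·BD·AA·AA·AD·CB·CB·BD·AA·CB·AD·AA·AD·CB·CB·BD·AA·CB·AD
    A ↦ CB
    B ↦ AA
    C ↦ BD
    D ↦ AD

A->CB, B->AA, C->BD, D->AD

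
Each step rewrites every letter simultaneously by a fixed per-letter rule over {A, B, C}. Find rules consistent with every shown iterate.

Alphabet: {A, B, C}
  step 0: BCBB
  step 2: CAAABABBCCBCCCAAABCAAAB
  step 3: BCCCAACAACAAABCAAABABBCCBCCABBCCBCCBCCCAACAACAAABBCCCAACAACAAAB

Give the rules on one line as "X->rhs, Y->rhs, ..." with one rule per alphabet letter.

A->CAA, B->AB, C->BCC

  step 2 ⇒ step 3: CAAABABBCCBCCCAAABCAAAB ⇒ BCC·CAA·CAA·CAA·AB·CAA·AB·AB·BCC·BCC·AB·BCC·BCC·BCC·CAA·CAA·CAA·AB·BCC·CAA·CAA·CAA·AB
    A ↦ CAA
    B ↦ AB
    C ↦ BCC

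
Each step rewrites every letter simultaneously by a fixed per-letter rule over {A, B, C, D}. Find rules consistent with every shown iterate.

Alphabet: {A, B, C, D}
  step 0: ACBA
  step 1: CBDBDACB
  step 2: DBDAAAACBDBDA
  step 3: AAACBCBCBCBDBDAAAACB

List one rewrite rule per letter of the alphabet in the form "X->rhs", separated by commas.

A->CB, B->A, C->DBD, D->A

  step 2 ⇒ step 3: DBDAAAACBDBDA ⇒ A·A·A·CB·CB·CB·CB·DBD·A·A·A·A·CB
    A ↦ CB
    B ↦ A
    C ↦ DBD
    D ↦ A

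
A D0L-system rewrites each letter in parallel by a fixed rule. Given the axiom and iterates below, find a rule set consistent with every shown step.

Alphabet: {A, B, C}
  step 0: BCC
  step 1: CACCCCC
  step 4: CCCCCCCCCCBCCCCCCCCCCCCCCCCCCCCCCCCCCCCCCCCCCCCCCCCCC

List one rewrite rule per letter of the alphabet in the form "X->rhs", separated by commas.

A->B, B->CAC, C->CC

  step 0 ⇒ step 1: BCC ⇒ CAC·CC·CC
    B ↦ CAC
    C ↦ CC
    A ↦ B  (constrained at step 1)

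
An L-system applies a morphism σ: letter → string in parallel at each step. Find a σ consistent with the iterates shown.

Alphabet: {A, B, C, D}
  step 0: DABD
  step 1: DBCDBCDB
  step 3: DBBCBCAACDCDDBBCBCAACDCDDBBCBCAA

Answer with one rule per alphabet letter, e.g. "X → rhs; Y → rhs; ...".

A->CD, B->BC, C->AA, D->DB

  step 0 ⇒ step 1: DABD ⇒ DB·CD·BC·DB
    A ↦ CD
    B ↦ BC
    D ↦ DB
    C ↦ AA  (constrained at step 1)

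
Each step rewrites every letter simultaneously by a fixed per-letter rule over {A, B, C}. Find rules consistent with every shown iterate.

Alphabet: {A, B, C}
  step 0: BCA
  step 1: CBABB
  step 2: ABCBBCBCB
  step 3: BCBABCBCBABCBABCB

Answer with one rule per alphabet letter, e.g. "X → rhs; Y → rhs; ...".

  step 2 ⇒ step 3: ABCBBCBCB ⇒ B·CB·AB·CB·CB·AB·CB·AB·CB
    A ↦ B
    B ↦ CB
    C ↦ AB

A->B, B->CB, C->AB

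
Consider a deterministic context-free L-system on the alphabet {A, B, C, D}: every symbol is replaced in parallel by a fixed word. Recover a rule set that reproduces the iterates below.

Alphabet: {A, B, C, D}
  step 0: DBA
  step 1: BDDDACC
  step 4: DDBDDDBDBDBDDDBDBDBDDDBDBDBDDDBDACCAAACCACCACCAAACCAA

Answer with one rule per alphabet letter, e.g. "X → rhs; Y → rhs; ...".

A->ACC, B->DD, C->A, D->BD

  step 0 ⇒ step 1: DBA ⇒ BD·DD·ACC
    A ↦ ACC
    B ↦ DD
    D ↦ BD
    C ↦ A  (constrained at step 1)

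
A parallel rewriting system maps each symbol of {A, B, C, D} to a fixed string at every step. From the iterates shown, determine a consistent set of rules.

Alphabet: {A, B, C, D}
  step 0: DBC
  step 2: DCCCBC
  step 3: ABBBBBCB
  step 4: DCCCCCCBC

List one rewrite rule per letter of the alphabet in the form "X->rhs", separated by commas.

  step 3 ⇒ step 4: ABBBBBCB ⇒ DC·C·C·C·C·C·B·C
    A ↦ DC
    B ↦ C
    C ↦ B
  step 2 ⇒ step 3: DCCCBC ⇒ ABB·B·B·B·C·B
    D ↦ ABB

A->DC, B->C, C->B, D->ABB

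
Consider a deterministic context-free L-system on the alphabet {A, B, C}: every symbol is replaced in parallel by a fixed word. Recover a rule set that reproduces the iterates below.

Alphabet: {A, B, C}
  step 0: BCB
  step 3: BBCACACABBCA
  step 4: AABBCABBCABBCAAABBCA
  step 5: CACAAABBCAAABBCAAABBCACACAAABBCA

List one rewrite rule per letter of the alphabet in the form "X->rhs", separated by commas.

  step 4 ⇒ step 5: AABBCABBCABBCAAABBCA ⇒ CA·CA·A·A·BB·CA·A·A·BB·CA·A·A·BB·CA·CA·CA·A·A·BB·CA
    A ↦ CA
    B ↦ A
    C ↦ BB

A->CA, B->A, C->BB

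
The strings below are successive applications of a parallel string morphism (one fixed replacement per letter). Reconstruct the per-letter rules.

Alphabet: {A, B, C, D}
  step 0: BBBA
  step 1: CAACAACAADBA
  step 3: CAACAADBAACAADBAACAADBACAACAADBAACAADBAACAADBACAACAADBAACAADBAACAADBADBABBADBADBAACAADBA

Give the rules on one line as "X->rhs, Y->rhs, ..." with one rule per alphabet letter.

A->DBA, B->CAA, C->BBA, D->A

  step 0 ⇒ step 1: BBBA ⇒ CAA·CAA·CAA·DBA
    A ↦ DBA
    B ↦ CAA
    C ↦ BBA  (constrained at step 1)
    D ↦ A  (constrained at step 1)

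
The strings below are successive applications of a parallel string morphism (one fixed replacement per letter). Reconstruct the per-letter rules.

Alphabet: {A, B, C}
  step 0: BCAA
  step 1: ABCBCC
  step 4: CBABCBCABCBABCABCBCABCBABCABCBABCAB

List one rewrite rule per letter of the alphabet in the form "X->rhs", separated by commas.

  step 0 ⇒ step 1: BCAA ⇒ AB·CB·C·C
    A ↦ C
    B ↦ AB
    C ↦ CB

A->C, B->AB, C->CB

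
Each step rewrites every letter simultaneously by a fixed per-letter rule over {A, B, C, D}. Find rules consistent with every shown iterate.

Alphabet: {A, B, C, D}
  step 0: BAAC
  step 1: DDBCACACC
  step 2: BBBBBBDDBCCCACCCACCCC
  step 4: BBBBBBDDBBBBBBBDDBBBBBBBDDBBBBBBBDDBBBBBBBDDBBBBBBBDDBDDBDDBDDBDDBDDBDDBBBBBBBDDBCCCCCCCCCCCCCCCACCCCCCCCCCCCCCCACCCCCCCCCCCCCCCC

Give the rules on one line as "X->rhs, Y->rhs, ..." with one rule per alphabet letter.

  step 1 ⇒ step 2: DDBCACACC ⇒ BBB·BBB·DDB·CC·CA·CC·CA·CC·CC
    A ↦ CA
    B ↦ DDB
    C ↦ CC
    D ↦ BBB

A->CA, B->DDB, C->CC, D->BBB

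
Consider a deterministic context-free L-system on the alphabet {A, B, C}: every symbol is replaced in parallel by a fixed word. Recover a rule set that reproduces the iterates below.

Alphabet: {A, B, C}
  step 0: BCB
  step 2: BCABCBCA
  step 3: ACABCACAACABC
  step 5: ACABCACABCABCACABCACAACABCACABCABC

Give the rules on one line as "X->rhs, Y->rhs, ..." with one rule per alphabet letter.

A->BC, B->AC, C->A

  step 2 ⇒ step 3: BCABCBCA ⇒ AC·A·BC·AC·A·AC·A·BC
    A ↦ BC
    B ↦ AC
    C ↦ A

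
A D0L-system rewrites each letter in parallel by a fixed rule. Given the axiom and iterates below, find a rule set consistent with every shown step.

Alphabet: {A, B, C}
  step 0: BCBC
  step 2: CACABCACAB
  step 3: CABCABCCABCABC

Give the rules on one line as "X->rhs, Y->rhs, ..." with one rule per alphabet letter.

  step 2 ⇒ step 3: CACABCACAB ⇒ CA·B·CA·B·C·CA·B·CA·B·C
    A ↦ B
    B ↦ C
    C ↦ CA

A->B, B->C, C->CA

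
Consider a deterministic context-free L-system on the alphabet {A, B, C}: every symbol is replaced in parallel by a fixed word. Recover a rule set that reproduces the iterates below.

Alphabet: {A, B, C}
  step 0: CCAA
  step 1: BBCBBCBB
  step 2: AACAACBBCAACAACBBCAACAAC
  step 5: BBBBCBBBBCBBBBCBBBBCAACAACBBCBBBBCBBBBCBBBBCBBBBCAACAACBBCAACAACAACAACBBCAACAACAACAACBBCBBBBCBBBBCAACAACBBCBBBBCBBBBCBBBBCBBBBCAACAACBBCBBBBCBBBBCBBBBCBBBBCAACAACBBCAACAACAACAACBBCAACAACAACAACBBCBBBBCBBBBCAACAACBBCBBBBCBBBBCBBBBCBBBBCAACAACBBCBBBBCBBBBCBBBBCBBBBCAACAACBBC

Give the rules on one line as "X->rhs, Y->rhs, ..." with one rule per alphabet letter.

  step 1 ⇒ step 2: BBCBBCBB ⇒ AAC·AAC·BBC·AAC·AAC·BBC·AAC·AAC
    B ↦ AAC
    C ↦ BBC
  step 0 ⇒ step 1: CCAA ⇒ BBC·BBC·B·B
    A ↦ B

A->B, B->AAC, C->BBC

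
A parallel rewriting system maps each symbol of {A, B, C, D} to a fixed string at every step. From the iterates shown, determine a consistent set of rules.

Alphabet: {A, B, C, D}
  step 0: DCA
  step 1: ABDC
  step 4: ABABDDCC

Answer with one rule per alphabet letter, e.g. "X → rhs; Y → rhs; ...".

A->C, B->C, C->D, D->AB

  step 0 ⇒ step 1: DCA ⇒ AB·D·C
    A ↦ C
    C ↦ D
    D ↦ AB
    B ↦ C  (constrained at step 1)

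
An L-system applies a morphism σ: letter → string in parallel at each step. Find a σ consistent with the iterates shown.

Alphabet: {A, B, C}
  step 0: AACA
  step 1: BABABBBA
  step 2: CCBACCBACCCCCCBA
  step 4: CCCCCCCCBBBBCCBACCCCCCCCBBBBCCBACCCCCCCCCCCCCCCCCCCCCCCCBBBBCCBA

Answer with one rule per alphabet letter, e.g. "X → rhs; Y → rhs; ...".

  step 1 ⇒ step 2: BABABBBA ⇒ CC·BA·CC·BA·CC·CC·CC·BA
    A ↦ BA
    B ↦ CC
  step 0 ⇒ step 1: AACA ⇒ BA·BA·BB·BA
    C ↦ BB

A->BA, B->CC, C->BB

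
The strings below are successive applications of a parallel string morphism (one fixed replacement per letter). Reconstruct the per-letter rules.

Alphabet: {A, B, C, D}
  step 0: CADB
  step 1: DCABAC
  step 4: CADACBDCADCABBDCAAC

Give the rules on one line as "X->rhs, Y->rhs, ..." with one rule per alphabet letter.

A->CA, B->AC, C->D, D->B

  step 0 ⇒ step 1: CADB ⇒ D·CA·B·AC
    A ↦ CA
    B ↦ AC
    C ↦ D
    D ↦ B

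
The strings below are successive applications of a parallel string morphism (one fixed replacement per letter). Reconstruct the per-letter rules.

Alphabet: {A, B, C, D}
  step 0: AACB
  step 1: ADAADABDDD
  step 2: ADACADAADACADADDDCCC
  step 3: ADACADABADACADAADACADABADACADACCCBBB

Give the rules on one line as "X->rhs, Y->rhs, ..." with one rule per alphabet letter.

A->ADA, B->DDD, C->B, D->C

  step 2 ⇒ step 3: ADACADAADACADADDDCCC ⇒ ADA·C·ADA·B·ADA·C·ADA·ADA·C·ADA·B·ADA·C·ADA·C·C·C·B·B·B
    A ↦ ADA
    C ↦ B
    D ↦ C
  step 0 ⇒ step 1: AACB ⇒ ADA·ADA·B·DDD
    B ↦ DDD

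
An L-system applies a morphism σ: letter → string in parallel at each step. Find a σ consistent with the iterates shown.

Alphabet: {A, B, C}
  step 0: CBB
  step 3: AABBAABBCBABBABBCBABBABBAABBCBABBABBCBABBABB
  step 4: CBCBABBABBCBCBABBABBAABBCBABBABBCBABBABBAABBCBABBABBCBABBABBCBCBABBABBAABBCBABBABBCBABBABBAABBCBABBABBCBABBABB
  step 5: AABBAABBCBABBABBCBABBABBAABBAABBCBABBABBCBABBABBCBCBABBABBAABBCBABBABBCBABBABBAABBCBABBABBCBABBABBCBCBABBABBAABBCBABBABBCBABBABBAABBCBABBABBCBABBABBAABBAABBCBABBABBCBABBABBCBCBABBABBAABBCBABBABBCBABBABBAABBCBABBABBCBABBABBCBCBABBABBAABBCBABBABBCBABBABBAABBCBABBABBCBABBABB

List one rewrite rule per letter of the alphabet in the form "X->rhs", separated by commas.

  step 4 ⇒ step 5: CBCBABBABBCBCBABBABBAABBCBABBABBCBABBABBAABBCBABBABBCBABBABBCBCBABBABBAABBCBABBABBCBABBABBAABBCBABBABBCBABBABB ⇒ A·ABB·A·ABB·CB·ABB·ABB·CB·ABB·ABB·A·ABB·A·ABB·CB·ABB·ABB·CB·ABB·ABB·CB·CB·ABB·ABB·A·ABB·CB·ABB·ABB·CB·ABB·ABB·A·ABB·CB·ABB·ABB·CB·ABB·ABB·CB·CB·ABB·ABB·A·ABB·CB·ABB·ABB·CB·ABB·ABB·A·ABB·CB·ABB·ABB·CB·ABB·ABB·A·ABB·A·ABB·CB·ABB·ABB·CB·ABB·ABB·CB·CB·ABB·ABB·A·ABB·CB·ABB·ABB·CB·ABB·ABB·A·ABB·CB·ABB·ABB·CB·ABB·ABB·CB·CB·ABB·ABB·A·ABB·CB·ABB·ABB·CB·ABB·ABB·A·ABB·CB·ABB·ABB·CB·ABB·ABB
    A ↦ CB
    B ↦ ABB
    C ↦ A

A->CB, B->ABB, C->A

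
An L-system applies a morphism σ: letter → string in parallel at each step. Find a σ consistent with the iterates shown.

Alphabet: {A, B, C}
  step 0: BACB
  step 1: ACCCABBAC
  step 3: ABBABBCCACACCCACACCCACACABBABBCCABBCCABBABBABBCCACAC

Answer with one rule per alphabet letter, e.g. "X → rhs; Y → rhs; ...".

  step 0 ⇒ step 1: BACB ⇒ AC·CC·ABB·AC
    A ↦ CC
    B ↦ AC
    C ↦ ABB

A->CC, B->AC, C->ABB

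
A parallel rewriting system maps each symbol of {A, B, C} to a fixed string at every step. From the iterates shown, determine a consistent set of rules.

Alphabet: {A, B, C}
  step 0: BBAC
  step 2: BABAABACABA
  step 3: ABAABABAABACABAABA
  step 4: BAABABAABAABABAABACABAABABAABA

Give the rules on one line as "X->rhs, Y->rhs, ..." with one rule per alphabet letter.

  step 3 ⇒ step 4: ABAABABAABACABAABA ⇒ BA·A·BA·BA·A·BA·A·BA·BA·A·BA·CA·BA·A·BA·BA·A·BA
    A ↦ BA
    B ↦ A
    C ↦ CA

A->BA, B->A, C->CA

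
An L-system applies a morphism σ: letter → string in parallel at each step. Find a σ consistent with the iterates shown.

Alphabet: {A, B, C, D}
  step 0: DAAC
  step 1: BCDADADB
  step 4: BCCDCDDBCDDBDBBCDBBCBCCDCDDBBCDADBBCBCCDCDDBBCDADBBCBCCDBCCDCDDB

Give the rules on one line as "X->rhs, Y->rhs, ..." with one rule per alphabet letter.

  step 0 ⇒ step 1: DAAC ⇒ BC·DA·DA·DB
    A ↦ DA
    C ↦ DB
    D ↦ BC
    B ↦ CD  (constrained at step 1)

A->DA, B->CD, C->DB, D->BC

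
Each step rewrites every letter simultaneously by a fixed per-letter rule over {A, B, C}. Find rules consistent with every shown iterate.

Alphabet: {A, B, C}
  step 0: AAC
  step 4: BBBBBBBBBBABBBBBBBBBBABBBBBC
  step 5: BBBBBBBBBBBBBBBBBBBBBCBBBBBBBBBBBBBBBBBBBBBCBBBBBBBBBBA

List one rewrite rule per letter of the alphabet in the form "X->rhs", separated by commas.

A->BC, B->BB, C->A

  step 4 ⇒ step 5: BBBBBBBBBBABBBBBBBBBBABBBBBC ⇒ BB·BB·BB·BB·BB·BB·BB·BB·BB·BB·BC·BB·BB·BB·BB·BB·BB·BB·BB·BB·BB·BC·BB·BB·BB·BB·BB·A
    A ↦ BC
    B ↦ BB
    C ↦ A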